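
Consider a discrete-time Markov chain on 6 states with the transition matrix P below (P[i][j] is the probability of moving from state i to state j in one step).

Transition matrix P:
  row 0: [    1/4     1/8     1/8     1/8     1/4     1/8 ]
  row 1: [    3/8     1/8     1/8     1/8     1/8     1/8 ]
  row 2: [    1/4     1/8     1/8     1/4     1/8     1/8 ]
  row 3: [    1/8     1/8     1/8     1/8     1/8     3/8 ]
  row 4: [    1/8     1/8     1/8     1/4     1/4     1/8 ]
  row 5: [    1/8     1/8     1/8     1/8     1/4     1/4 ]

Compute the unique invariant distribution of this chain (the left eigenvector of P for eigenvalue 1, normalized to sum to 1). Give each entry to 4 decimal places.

Balance equations π_j = Σ_i π_i·P[i][j]:
  π_0 = 1/4·π_0 + 3/8·π_1 + 1/4·π_2 + 1/8·π_3 + 1/8·π_4 + 1/8·π_5
  π_1 = 1/8·π_0 + 1/8·π_1 + 1/8·π_2 + 1/8·π_3 + 1/8·π_4 + 1/8·π_5
  π_2 = 1/8·π_0 + 1/8·π_1 + 1/8·π_2 + 1/8·π_3 + 1/8·π_4 + 1/8·π_5
  π_3 = 1/8·π_0 + 1/8·π_1 + 1/4·π_2 + 1/8·π_3 + 1/4·π_4 + 1/8·π_5
  π_4 = 1/4·π_0 + 1/8·π_1 + 1/8·π_2 + 1/8·π_3 + 1/4·π_4 + 1/4·π_5
  normalize: π_0 + π_1 + π_2 + π_3 + π_4 + π_5 = 1
Solving the linear system gives exactly π = [11/56, 1/8, 1/8, 43/260, 103/520, 173/910].

π = [0.1964, 0.1250, 0.1250, 0.1654, 0.1981, 0.1901]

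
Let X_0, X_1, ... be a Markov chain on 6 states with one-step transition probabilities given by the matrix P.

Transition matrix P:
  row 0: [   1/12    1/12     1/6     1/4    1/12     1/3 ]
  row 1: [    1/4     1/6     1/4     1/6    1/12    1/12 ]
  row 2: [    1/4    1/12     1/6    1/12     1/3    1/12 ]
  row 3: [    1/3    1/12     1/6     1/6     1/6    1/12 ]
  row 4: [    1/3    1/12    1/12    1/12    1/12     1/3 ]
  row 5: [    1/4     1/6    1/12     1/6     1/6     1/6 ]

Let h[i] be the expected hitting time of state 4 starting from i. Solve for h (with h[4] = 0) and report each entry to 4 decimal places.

First-step conditioning: h[4] = 0; for i ≠ 4, h[i] = 1 + Σ_k P[i][k]·h[k].
  h[0] = 1 + 1/12·h[0] + 1/12·h[1] + 1/6·h[2] + 1/4·h[3] + 1/3·h[5]
  h[1] = 1 + 1/4·h[0] + 1/6·h[1] + 1/4·h[2] + 1/6·h[3] + 1/12·h[5]
  h[2] = 1 + 1/4·h[0] + 1/12·h[1] + 1/6·h[2] + 1/12·h[3] + 1/12·h[5]
  h[3] = 1 + 1/3·h[0] + 1/12·h[1] + 1/6·h[2] + 1/6·h[3] + 1/12·h[5]
  h[5] = 1 + 1/4·h[0] + 1/6·h[1] + 1/12·h[2] + 1/6·h[3] + 1/6·h[5]
Solving the 5×5 linear system over states ≠ 4 gives exactly h = [9492/1465, 9484/1465, 36712/7325, 44364/7325, 0, 45056/7325] (h[4] = 0 is the target).

h = [6.4792, 6.4737, 5.0119, 6.0565, 0.0000, 6.1510]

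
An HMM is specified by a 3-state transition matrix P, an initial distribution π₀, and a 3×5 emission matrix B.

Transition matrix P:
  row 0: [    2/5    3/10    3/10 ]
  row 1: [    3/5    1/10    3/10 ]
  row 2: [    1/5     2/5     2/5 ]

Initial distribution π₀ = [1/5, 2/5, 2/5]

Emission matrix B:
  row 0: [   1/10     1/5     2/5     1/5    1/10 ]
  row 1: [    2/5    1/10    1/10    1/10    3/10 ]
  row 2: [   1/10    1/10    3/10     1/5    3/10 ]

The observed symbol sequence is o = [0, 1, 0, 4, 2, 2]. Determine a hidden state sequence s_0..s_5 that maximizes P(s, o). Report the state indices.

path = [1, 0, 1, 0, 0, 0]

t=0: δ = [2.000e-02, 1.600e-01, 4.000e-02]  (obs o_0=0)
t=1: δ = [1.920e-02, 1.600e-03, 4.800e-03]  ψ = [1, 1, 1]  (obs o_1=1)
t=2: δ = [7.680e-04, 2.304e-03, 5.760e-04]  ψ = [0, 0, 0]  (obs o_2=0)
t=3: δ = [1.382e-04, 6.912e-05, 2.074e-04]  ψ = [1, 0, 1]  (obs o_3=4)
t=4: δ = [2.212e-05, 8.294e-06, 2.488e-05]  ψ = [0, 2, 2]  (obs o_4=2)
t=5: δ = [3.539e-06, 9.953e-07, 2.986e-06]  ψ = [0, 2, 2]  (obs o_5=2)
backtrack: best end state = 0; path = [1, 0, 1, 0, 0, 0]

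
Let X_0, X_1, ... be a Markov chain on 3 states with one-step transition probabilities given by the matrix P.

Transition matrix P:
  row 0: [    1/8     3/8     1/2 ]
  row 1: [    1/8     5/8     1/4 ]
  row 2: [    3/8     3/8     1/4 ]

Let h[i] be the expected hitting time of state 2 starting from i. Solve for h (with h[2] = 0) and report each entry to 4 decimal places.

First-step conditioning: h[2] = 0; for i ≠ 2, h[i] = 1 + Σ_k P[i][k]·h[k].
  h[0] = 1 + 1/8·h[0] + 3/8·h[1]
  h[1] = 1 + 1/8·h[0] + 5/8·h[1]
Solving the 2×2 linear system over states ≠ 2 gives exactly h = [8/3, 32/9, 0] (h[2] = 0 is the target).

h = [2.6667, 3.5556, 0.0000]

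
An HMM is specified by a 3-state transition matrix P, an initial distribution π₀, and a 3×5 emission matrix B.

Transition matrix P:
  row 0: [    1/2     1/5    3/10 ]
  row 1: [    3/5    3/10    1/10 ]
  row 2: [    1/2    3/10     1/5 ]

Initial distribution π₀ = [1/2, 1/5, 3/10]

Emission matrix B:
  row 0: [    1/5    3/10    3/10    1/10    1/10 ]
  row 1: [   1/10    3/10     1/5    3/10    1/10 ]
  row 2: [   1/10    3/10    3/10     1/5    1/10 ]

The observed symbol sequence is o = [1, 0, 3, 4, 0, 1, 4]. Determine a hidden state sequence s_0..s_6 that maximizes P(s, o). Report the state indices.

t=0: δ = [1.500e-01, 6.000e-02, 9.000e-02]  (obs o_0=1)
t=1: δ = [1.500e-02, 3.000e-03, 4.500e-03]  ψ = [0, 0, 0]  (obs o_1=0)
t=2: δ = [7.500e-04, 9.000e-04, 9.000e-04]  ψ = [0, 0, 0]  (obs o_2=3)
t=3: δ = [5.400e-05, 2.700e-05, 2.250e-05]  ψ = [1, 1, 0]  (obs o_3=4)
t=4: δ = [5.400e-06, 1.080e-06, 1.620e-06]  ψ = [0, 0, 0]  (obs o_4=0)
t=5: δ = [8.100e-07, 3.240e-07, 4.860e-07]  ψ = [0, 0, 0]  (obs o_5=1)
t=6: δ = [4.050e-08, 1.620e-08, 2.430e-08]  ψ = [0, 0, 0]  (obs o_6=4)
backtrack: best end state = 0; path = [0, 0, 1, 0, 0, 0, 0]

path = [0, 0, 1, 0, 0, 0, 0]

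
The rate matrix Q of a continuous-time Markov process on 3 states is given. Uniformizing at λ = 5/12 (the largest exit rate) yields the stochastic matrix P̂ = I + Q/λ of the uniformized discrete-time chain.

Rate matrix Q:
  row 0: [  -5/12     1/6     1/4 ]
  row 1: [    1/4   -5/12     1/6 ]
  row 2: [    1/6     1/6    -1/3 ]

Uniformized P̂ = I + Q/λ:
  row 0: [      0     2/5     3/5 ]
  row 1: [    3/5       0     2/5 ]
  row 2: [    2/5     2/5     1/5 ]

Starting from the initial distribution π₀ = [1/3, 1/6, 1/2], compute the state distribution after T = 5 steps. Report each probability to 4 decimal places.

t=0: π = [0.3333, 0.1667, 0.5000]
t=1: π = [0.3000, 0.3333, 0.3667]
t=2: π = [0.3467, 0.2667, 0.3867]
t=3: π = [0.3147, 0.2933, 0.3920]
t=4: π = [0.3328, 0.2827, 0.3845]
t=5: π = [0.3234, 0.2869, 0.3897]

π = [0.3234, 0.2869, 0.3897]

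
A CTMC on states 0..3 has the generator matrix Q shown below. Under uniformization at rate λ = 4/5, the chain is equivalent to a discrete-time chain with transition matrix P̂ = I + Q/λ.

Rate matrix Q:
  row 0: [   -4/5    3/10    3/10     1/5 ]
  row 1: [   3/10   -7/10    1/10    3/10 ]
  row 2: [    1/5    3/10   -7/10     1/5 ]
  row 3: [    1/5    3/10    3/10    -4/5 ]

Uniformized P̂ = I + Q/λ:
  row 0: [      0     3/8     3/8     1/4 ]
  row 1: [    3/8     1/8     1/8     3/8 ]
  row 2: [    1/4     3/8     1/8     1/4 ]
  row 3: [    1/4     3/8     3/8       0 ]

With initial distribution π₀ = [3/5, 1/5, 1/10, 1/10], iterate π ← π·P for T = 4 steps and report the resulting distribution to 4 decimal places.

π = [0.2322, 0.2996, 0.2379, 0.2303]

t=0: π = [0.6000, 0.2000, 0.1000, 0.1000]
t=1: π = [0.1250, 0.3250, 0.3000, 0.2500]
t=2: π = [0.2594, 0.2938, 0.2188, 0.2281]
t=3: π = [0.2219, 0.3016, 0.2469, 0.2297]
t=4: π = [0.2322, 0.2996, 0.2379, 0.2303]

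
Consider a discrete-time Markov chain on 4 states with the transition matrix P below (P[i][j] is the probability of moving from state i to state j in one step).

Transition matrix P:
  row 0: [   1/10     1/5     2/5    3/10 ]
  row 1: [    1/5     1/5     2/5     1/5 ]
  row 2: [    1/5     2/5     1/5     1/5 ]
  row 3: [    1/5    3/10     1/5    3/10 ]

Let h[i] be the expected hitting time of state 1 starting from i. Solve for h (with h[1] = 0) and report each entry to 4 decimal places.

h = [3.5119, 0.0000, 2.9464, 3.2738]

First-step conditioning: h[1] = 0; for i ≠ 1, h[i] = 1 + Σ_k P[i][k]·h[k].
  h[0] = 1 + 1/10·h[0] + 2/5·h[2] + 3/10·h[3]
  h[2] = 1 + 1/5·h[0] + 1/5·h[2] + 1/5·h[3]
  h[3] = 1 + 1/5·h[0] + 1/5·h[2] + 3/10·h[3]
Solving the 3×3 linear system over states ≠ 1 gives exactly h = [295/84, 0, 165/56, 275/84] (h[1] = 0 is the target).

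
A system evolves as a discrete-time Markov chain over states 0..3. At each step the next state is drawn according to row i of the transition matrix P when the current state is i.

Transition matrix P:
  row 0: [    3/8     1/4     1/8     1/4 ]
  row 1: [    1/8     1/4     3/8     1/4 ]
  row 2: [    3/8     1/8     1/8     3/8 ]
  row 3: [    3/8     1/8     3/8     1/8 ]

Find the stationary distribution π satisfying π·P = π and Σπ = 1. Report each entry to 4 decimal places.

Balance equations π_j = Σ_i π_i·P[i][j]:
  π_0 = 3/8·π_0 + 1/8·π_1 + 3/8·π_2 + 3/8·π_3
  π_1 = 1/4·π_0 + 1/4·π_1 + 1/8·π_2 + 1/8·π_3
  π_2 = 1/8·π_0 + 3/8·π_1 + 1/8·π_2 + 3/8·π_3
  normalize: π_0 + π_1 + π_2 + π_3 = 1
Solving the linear system gives exactly π = [19/58, 11/58, 34/145, 36/145].

π = [0.3276, 0.1897, 0.2345, 0.2483]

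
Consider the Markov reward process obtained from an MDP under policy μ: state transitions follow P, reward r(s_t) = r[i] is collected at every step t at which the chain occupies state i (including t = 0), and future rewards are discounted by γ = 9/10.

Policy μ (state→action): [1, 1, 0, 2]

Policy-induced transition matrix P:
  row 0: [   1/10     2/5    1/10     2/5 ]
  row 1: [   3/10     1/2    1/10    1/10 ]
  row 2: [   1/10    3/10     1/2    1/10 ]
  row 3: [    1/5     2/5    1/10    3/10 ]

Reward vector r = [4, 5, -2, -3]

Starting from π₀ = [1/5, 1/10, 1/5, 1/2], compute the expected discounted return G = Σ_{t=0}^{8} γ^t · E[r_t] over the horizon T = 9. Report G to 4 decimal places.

t=0: π = [0.2000, 0.1000, 0.2000, 0.5000], E[r] = -0.6000, γ^t·E[r] = -0.600000, running G = -0.600000
t=1: π = [0.1700, 0.3900, 0.1800, 0.2600], E[r] = 1.4900, γ^t·E[r] = 1.341000, running G = 0.741000
t=2: π = [0.2040, 0.4210, 0.1720, 0.2030], E[r] = 1.9680, γ^t·E[r] = 1.594080, running G = 2.335080
t=3: π = [0.2045, 0.4249, 0.1688, 0.2018], E[r] = 1.9995, γ^t·E[r] = 1.457636, running G = 3.792716
t=4: π = [0.2052, 0.4256, 0.1675, 0.2017], E[r] = 2.0085, γ^t·E[r] = 1.317790, running G = 5.110505
t=5: π = [0.2053, 0.4258, 0.1670, 0.2019], E[r] = 2.0105, γ^t·E[r] = 1.187198, running G = 6.297704
t=6: π = [0.2054, 0.4259, 0.1668, 0.2020], E[r] = 2.0113, γ^t·E[r] = 1.068887, running G = 7.366591
t=7: π = [0.2054, 0.4259, 0.1667, 0.2020], E[r] = 2.0116, γ^t·E[r] = 0.962138, running G = 8.328729
t=8: π = [0.2054, 0.4259, 0.1667, 0.2020], E[r] = 2.0117, γ^t·E[r] = 0.865974, running G = 9.194703

G = 9.1947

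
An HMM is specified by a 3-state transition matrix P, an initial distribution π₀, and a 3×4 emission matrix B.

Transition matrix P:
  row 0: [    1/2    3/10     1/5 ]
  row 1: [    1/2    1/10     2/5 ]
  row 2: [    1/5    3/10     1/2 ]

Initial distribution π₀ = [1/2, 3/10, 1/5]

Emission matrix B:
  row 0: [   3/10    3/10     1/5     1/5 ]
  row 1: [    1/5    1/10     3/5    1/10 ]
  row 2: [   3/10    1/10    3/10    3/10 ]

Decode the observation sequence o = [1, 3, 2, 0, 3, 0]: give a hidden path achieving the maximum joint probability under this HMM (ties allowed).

path = [0, 0, 1, 2, 2, 2]

t=0: δ = [1.500e-01, 3.000e-02, 2.000e-02]  (obs o_0=1)
t=1: δ = [1.500e-02, 4.500e-03, 9.000e-03]  ψ = [0, 0, 0]  (obs o_1=3)
t=2: δ = [1.500e-03, 2.700e-03, 1.350e-03]  ψ = [0, 0, 2]  (obs o_2=2)
t=3: δ = [4.050e-04, 9.000e-05, 3.240e-04]  ψ = [1, 0, 1]  (obs o_3=0)
t=4: δ = [4.050e-05, 1.215e-05, 4.860e-05]  ψ = [0, 0, 2]  (obs o_4=3)
t=5: δ = [6.075e-06, 2.916e-06, 7.290e-06]  ψ = [0, 2, 2]  (obs o_5=0)
backtrack: best end state = 2; path = [0, 0, 1, 2, 2, 2]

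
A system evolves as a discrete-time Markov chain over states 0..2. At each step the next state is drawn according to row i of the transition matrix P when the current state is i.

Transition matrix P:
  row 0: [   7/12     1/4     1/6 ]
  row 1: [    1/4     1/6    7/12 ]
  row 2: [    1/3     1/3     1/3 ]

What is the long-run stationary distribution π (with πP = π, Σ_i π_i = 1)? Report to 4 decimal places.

Balance equations π_j = Σ_i π_i·P[i][j]:
  π_0 = 7/12·π_0 + 1/4·π_1 + 1/3·π_2
  π_1 = 1/4·π_0 + 1/6·π_1 + 1/3·π_2
  normalize: π_0 + π_1 + π_2 = 1
Solving the linear system gives exactly π = [52/125, 32/125, 41/125].

π = [0.4160, 0.2560, 0.3280]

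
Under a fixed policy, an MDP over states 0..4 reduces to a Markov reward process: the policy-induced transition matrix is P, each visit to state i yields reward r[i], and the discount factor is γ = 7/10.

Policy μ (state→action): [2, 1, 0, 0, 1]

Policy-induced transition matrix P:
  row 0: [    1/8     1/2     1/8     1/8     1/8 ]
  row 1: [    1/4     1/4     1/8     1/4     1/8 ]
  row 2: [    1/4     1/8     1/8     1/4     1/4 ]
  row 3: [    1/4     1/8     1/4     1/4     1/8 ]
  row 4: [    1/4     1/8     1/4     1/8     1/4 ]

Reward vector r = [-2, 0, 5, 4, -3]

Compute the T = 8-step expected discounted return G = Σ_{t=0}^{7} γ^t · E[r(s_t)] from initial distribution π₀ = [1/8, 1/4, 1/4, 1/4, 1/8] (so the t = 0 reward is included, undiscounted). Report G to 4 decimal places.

G = 3.1818

t=0: π = [0.1250, 0.2500, 0.2500, 0.2500, 0.1250], E[r] = 1.6250, γ^t·E[r] = 1.625000, running G = 1.625000
t=1: π = [0.2344, 0.2031, 0.1719, 0.2188, 0.1719], E[r] = 0.7500, γ^t·E[r] = 0.525000, running G = 2.150000
t=2: π = [0.2207, 0.2383, 0.1738, 0.1992, 0.1680], E[r] = 0.7207, γ^t·E[r] = 0.353145, running G = 2.503145
t=3: π = [0.2224, 0.2375, 0.1709, 0.2014, 0.1677], E[r] = 0.7122, γ^t·E[r] = 0.244270, running G = 2.747415
t=4: π = [0.2222, 0.2381, 0.1711, 0.2012, 0.1673], E[r] = 0.7143, γ^t·E[r] = 0.171495, running G = 2.918910
t=5: π = [0.2222, 0.2381, 0.1711, 0.2013, 0.1673], E[r] = 0.7142, γ^t·E[r] = 0.120037, running G = 3.038947
t=6: π = [0.2222, 0.2381, 0.1711, 0.2013, 0.1673], E[r] = 0.7143, γ^t·E[r] = 0.084035, running G = 3.122982
t=7: π = [0.2222, 0.2381, 0.1711, 0.2013, 0.1673], E[r] = 0.7143, γ^t·E[r] = 0.058824, running G = 3.181806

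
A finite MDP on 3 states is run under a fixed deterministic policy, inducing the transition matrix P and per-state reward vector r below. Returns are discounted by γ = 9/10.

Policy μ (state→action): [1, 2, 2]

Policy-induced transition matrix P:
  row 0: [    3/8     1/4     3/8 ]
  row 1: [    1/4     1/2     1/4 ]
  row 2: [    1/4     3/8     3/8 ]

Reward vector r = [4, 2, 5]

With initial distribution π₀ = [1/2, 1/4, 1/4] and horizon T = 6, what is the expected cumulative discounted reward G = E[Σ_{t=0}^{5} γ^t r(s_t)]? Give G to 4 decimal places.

t=0: π = [0.5000, 0.2500, 0.2500], E[r] = 3.7500, γ^t·E[r] = 3.750000, running G = 3.750000
t=1: π = [0.3125, 0.3438, 0.3438], E[r] = 3.6563, γ^t·E[r] = 3.290625, running G = 7.040625
t=2: π = [0.2891, 0.3789, 0.3320], E[r] = 3.5742, γ^t·E[r] = 2.895117, running G = 9.935742
t=3: π = [0.2861, 0.3862, 0.3276], E[r] = 3.5552, γ^t·E[r] = 2.591723, running G = 12.527465
t=4: π = [0.2858, 0.3875, 0.3267], E[r] = 3.5517, γ^t·E[r] = 2.330268, running G = 14.857734
t=5: π = [0.2857, 0.3877, 0.3266], E[r] = 3.5511, γ^t·E[r] = 2.096904, running G = 16.954637

G = 16.9546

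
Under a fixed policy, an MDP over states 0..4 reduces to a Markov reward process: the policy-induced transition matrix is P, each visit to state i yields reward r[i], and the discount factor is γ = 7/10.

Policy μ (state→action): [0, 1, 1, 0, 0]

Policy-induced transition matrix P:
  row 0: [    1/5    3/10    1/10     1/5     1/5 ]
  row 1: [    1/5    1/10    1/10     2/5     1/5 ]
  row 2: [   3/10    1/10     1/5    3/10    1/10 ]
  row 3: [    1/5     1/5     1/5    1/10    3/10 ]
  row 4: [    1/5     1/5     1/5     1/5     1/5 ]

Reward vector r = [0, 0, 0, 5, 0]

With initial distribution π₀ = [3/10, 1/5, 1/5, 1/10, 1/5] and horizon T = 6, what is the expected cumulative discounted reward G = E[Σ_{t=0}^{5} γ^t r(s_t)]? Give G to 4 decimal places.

G = 2.7992

t=0: π = [0.3000, 0.2000, 0.2000, 0.1000, 0.2000], E[r] = 0.5000, γ^t·E[r] = 0.500000, running G = 0.500000
t=1: π = [0.2200, 0.1900, 0.1500, 0.2500, 0.1900], E[r] = 1.2500, γ^t·E[r] = 0.875000, running G = 1.375000
t=2: π = [0.2150, 0.1880, 0.1590, 0.2280, 0.2100], E[r] = 1.1400, γ^t·E[r] = 0.558600, running G = 1.933600
t=3: π = [0.2159, 0.1868, 0.1597, 0.2307, 0.2069], E[r] = 1.1535, γ^t·E[r] = 0.395651, running G = 2.329251
t=4: π = [0.2160, 0.1869, 0.1597, 0.2303, 0.2071], E[r] = 1.1513, γ^t·E[r] = 0.276427, running G = 2.605678
t=5: π = [0.2160, 0.1869, 0.1597, 0.2303, 0.2071], E[r] = 1.1517, γ^t·E[r] = 0.193562, running G = 2.799240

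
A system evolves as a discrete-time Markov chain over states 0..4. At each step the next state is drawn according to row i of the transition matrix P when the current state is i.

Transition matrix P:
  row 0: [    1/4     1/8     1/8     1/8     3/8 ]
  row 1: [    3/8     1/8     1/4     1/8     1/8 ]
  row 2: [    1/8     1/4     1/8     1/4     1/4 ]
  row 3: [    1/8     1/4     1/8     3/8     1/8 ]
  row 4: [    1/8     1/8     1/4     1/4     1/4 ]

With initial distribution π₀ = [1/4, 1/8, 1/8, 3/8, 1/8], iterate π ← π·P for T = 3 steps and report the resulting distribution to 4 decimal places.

t=0: π = [0.2500, 0.1250, 0.1250, 0.3750, 0.1250]
t=1: π = [0.1875, 0.1875, 0.1563, 0.2500, 0.2188]
t=2: π = [0.1953, 0.1758, 0.1758, 0.2344, 0.2188]
t=3: π = [0.1934, 0.1763, 0.1743, 0.2329, 0.2231]

π = [0.1934, 0.1763, 0.1743, 0.2329, 0.2231]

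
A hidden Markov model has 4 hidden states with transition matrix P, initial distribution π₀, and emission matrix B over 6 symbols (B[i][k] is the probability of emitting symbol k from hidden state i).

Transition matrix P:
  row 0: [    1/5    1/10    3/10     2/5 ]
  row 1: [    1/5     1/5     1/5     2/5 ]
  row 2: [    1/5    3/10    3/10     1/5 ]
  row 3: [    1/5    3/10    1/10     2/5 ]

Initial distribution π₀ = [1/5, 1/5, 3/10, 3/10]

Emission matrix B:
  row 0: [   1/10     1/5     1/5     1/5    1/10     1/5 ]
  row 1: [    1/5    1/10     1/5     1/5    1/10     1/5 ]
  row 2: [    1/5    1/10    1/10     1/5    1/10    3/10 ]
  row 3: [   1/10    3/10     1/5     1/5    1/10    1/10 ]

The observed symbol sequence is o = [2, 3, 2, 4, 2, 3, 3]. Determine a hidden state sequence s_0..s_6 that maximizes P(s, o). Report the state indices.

path = [3, 3, 3, 3, 3, 3, 3]

t=0: δ = [4.000e-02, 4.000e-02, 3.000e-02, 6.000e-02]  (obs o_0=2)
t=1: δ = [2.400e-03, 3.600e-03, 2.400e-03, 4.800e-03]  ψ = [3, 3, 0, 3]  (obs o_1=3)
t=2: δ = [1.920e-04, 2.880e-04, 7.200e-05, 3.840e-04]  ψ = [3, 3, 0, 3]  (obs o_2=2)
t=3: δ = [7.680e-06, 1.152e-05, 5.760e-06, 1.536e-05]  ψ = [3, 3, 0, 3]  (obs o_3=4)
t=4: δ = [6.144e-07, 9.216e-07, 2.304e-07, 1.229e-06]  ψ = [3, 3, 0, 3]  (obs o_4=2)
t=5: δ = [4.915e-08, 7.373e-08, 3.686e-08, 9.830e-08]  ψ = [3, 3, 0, 3]  (obs o_5=3)
t=6: δ = [3.932e-09, 5.898e-09, 2.949e-09, 7.864e-09]  ψ = [3, 3, 0, 3]  (obs o_6=3)
backtrack: best end state = 3; path = [3, 3, 3, 3, 3, 3, 3]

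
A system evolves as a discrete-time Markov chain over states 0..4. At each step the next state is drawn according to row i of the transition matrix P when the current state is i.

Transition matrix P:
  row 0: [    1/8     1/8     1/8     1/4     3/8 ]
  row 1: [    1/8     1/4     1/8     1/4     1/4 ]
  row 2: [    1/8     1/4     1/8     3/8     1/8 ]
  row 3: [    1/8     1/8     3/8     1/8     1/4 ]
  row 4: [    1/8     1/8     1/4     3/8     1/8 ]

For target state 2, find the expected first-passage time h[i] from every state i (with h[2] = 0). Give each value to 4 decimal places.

h = [4.5378, 4.6162, 0.0000, 3.5904, 3.9893]

First-step conditioning: h[2] = 0; for i ≠ 2, h[i] = 1 + Σ_k P[i][k]·h[k].
  h[0] = 1 + 1/8·h[0] + 1/8·h[1] + 1/4·h[3] + 3/8·h[4]
  h[1] = 1 + 1/8·h[0] + 1/4·h[1] + 1/4·h[3] + 1/4·h[4]
  h[3] = 1 + 1/8·h[0] + 1/8·h[1] + 1/8·h[3] + 1/4·h[4]
  h[4] = 1 + 1/8·h[0] + 1/8·h[1] + 3/8·h[3] + 1/8·h[4]
Solving the 4×4 linear system over states ≠ 2 gives exactly h = [5096/1123, 5184/1123, 0, 4032/1123, 4480/1123] (h[2] = 0 is the target).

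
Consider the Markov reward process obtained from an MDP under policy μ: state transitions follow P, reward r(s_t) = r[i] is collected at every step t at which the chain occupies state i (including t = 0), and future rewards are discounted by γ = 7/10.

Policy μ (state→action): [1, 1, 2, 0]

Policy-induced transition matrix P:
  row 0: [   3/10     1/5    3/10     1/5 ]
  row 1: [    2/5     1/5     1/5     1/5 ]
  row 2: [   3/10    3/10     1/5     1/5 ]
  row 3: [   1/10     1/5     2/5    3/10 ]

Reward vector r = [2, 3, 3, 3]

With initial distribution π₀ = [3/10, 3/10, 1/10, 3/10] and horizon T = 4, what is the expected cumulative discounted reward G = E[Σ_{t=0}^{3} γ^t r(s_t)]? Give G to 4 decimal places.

G = 6.8798

t=0: π = [0.3000, 0.3000, 0.1000, 0.3000], E[r] = 2.7000, γ^t·E[r] = 2.700000, running G = 2.700000
t=1: π = [0.2700, 0.2100, 0.2900, 0.2300], E[r] = 2.7300, γ^t·E[r] = 1.911000, running G = 4.611000
t=2: π = [0.2750, 0.2290, 0.2730, 0.2230], E[r] = 2.7250, γ^t·E[r] = 1.335250, running G = 5.946250
t=3: π = [0.2783, 0.2273, 0.2721, 0.2223], E[r] = 2.7217, γ^t·E[r] = 0.933543, running G = 6.879793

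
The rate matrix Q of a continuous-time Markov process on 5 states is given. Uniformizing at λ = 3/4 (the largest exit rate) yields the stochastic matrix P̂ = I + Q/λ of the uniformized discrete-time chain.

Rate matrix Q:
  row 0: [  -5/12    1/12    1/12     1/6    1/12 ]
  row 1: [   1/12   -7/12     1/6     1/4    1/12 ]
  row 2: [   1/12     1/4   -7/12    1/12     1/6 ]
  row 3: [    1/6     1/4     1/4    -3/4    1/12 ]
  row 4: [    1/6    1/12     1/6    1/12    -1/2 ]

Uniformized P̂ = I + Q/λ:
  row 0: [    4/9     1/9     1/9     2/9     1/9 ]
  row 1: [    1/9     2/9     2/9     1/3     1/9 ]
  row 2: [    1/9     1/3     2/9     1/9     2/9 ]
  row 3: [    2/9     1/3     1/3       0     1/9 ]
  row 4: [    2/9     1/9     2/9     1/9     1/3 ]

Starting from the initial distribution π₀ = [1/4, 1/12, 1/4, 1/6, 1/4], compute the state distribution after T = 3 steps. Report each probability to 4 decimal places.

t=0: π = [0.2500, 0.0833, 0.2500, 0.1667, 0.2500]
t=1: π = [0.2407, 0.2130, 0.2130, 0.1389, 0.1944]
t=2: π = [0.2284, 0.2130, 0.2109, 0.1698, 0.1780]
t=3: π = [0.2259, 0.2194, 0.2157, 0.1650, 0.1741]

π = [0.2259, 0.2194, 0.2157, 0.1650, 0.1741]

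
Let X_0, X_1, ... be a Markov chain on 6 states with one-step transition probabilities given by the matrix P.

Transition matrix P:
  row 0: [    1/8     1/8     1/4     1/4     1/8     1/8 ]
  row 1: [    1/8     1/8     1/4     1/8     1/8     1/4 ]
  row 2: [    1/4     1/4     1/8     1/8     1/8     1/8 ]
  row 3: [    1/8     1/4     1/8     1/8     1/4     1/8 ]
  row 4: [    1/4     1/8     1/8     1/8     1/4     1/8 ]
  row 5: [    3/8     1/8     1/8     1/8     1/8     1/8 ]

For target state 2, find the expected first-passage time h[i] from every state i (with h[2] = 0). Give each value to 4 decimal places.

First-step conditioning: h[2] = 0; for i ≠ 2, h[i] = 1 + Σ_k P[i][k]·h[k].
  h[0] = 1 + 1/8·h[0] + 1/8·h[1] + 1/4·h[3] + 1/8·h[4] + 1/8·h[5]
  h[1] = 1 + 1/8·h[0] + 1/8·h[1] + 1/8·h[3] + 1/8·h[4] + 1/4·h[5]
  h[3] = 1 + 1/8·h[0] + 1/4·h[1] + 1/8·h[3] + 1/4·h[4] + 1/8·h[5]
  h[4] = 1 + 1/4·h[0] + 1/8·h[1] + 1/8·h[3] + 1/4·h[4] + 1/8·h[5]
  h[5] = 1 + 3/8·h[0] + 1/8·h[1] + 1/8·h[3] + 1/8·h[4] + 1/8·h[5]
Solving the 5×5 linear system over states ≠ 2 gives exactly h = [33272/6313, 33208/6313, 0, 37424/6313, 37432/6313, 36912/6313] (h[2] = 0 is the target).

h = [5.2704, 5.2603, 0.0000, 5.9281, 5.9294, 5.8470]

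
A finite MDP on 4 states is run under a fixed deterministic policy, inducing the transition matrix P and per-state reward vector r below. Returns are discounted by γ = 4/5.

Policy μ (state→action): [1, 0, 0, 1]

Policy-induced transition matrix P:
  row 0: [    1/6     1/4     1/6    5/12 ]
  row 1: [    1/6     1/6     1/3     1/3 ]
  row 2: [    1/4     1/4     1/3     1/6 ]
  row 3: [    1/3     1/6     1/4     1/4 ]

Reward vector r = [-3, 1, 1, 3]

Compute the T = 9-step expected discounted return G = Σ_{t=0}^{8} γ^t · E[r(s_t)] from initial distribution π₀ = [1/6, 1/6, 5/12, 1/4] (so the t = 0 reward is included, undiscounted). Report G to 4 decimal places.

G = 2.8488

t=0: π = [0.1667, 0.1667, 0.4167, 0.2500], E[r] = 0.8333, γ^t·E[r] = 0.833333, running G = 0.833333
t=1: π = [0.2431, 0.2153, 0.2847, 0.2569], E[r] = 0.5417, γ^t·E[r] = 0.433333, running G = 1.266667
t=2: π = [0.2332, 0.2106, 0.2714, 0.2847], E[r] = 0.6366, γ^t·E[r] = 0.407407, running G = 1.674074
t=3: π = [0.2367, 0.2087, 0.2707, 0.2838], E[r] = 0.6207, γ^t·E[r] = 0.317778, running G = 1.991852
t=4: π = [0.2365, 0.2090, 0.2702, 0.2843], E[r] = 0.6225, γ^t·E[r] = 0.254960, running G = 2.246812
t=5: π = [0.2366, 0.2089, 0.2702, 0.2843], E[r] = 0.6224, γ^t·E[r] = 0.203936, running G = 2.450748
t=6: π = [0.2366, 0.2089, 0.2702, 0.2843], E[r] = 0.6224, γ^t·E[r] = 0.163145, running G = 2.613893
t=7: π = [0.2366, 0.2089, 0.2702, 0.2843], E[r] = 0.6224, γ^t·E[r] = 0.130517, running G = 2.744411
t=8: π = [0.2366, 0.2089, 0.2702, 0.2843], E[r] = 0.6224, γ^t·E[r] = 0.104414, running G = 2.848824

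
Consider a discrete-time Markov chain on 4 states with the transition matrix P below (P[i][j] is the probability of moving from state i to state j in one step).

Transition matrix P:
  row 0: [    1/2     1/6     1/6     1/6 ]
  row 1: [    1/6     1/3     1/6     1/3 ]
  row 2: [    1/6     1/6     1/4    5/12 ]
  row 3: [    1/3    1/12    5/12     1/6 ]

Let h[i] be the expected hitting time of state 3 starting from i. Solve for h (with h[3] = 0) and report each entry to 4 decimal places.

h = [4.0741, 3.2593, 2.9630, 0.0000]

First-step conditioning: h[3] = 0; for i ≠ 3, h[i] = 1 + Σ_k P[i][k]·h[k].
  h[0] = 1 + 1/2·h[0] + 1/6·h[1] + 1/6·h[2]
  h[1] = 1 + 1/6·h[0] + 1/3·h[1] + 1/6·h[2]
  h[2] = 1 + 1/6·h[0] + 1/6·h[1] + 1/4·h[2]
Solving the 3×3 linear system over states ≠ 3 gives exactly h = [110/27, 88/27, 80/27, 0] (h[3] = 0 is the target).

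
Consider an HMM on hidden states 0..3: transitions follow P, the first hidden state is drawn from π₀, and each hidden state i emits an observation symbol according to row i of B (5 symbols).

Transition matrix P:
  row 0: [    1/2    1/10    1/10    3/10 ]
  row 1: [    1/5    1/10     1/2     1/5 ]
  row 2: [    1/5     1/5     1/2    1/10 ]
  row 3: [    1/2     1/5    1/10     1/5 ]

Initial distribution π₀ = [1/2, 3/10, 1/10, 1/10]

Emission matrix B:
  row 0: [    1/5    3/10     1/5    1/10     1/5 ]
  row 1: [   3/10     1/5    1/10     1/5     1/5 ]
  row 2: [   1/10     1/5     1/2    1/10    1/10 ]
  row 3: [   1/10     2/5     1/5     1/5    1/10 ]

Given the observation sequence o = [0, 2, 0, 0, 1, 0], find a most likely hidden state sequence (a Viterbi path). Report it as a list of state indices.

t=0: δ = [1.000e-01, 9.000e-02, 1.000e-02, 1.000e-02]  (obs o_0=0)
t=1: δ = [1.000e-02, 1.000e-03, 2.250e-02, 6.000e-03]  ψ = [0, 0, 1, 0]  (obs o_1=2)
t=2: δ = [1.000e-03, 1.350e-03, 1.125e-03, 3.000e-04]  ψ = [0, 2, 2, 0]  (obs o_2=0)
t=3: δ = [1.000e-04, 6.750e-05, 6.750e-05, 3.000e-05]  ψ = [0, 2, 1, 0]  (obs o_3=0)
t=4: δ = [1.500e-05, 2.700e-06, 6.750e-06, 1.200e-05]  ψ = [0, 2, 1, 0]  (obs o_4=1)
t=5: δ = [1.500e-06, 7.200e-07, 3.375e-07, 4.500e-07]  ψ = [0, 3, 2, 0]  (obs o_5=0)
backtrack: best end state = 0; path = [0, 0, 0, 0, 0, 0]

path = [0, 0, 0, 0, 0, 0]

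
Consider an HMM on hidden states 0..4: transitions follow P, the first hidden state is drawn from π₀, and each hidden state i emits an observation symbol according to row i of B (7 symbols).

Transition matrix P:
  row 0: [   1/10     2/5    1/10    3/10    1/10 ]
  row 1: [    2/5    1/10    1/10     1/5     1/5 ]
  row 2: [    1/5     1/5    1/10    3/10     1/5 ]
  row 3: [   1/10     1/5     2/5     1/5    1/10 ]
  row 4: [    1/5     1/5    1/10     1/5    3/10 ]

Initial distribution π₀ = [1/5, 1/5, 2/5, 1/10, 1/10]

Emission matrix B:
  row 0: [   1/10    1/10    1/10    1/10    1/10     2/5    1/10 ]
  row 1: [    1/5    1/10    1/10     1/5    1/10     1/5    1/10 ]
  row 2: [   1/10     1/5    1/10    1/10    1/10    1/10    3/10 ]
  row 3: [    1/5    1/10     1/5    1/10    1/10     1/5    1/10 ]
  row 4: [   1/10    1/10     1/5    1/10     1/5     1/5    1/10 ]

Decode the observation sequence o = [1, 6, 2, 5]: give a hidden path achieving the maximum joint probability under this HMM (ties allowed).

t=0: δ = [2.000e-02, 2.000e-02, 8.000e-02, 1.000e-02, 1.000e-02]  (obs o_0=1)
t=1: δ = [1.600e-03, 1.600e-03, 2.400e-03, 2.400e-03, 1.600e-03]  ψ = [2, 2, 2, 2, 2]  (obs o_1=6)
t=2: δ = [6.400e-05, 6.400e-05, 9.600e-05, 1.440e-04, 9.600e-05]  ψ = [1, 0, 3, 2, 2]  (obs o_2=2)
t=3: δ = [1.024e-05, 5.760e-06, 5.760e-06, 5.760e-06, 5.760e-06]  ψ = [1, 3, 3, 2, 4]  (obs o_3=5)
backtrack: best end state = 0; path = [2, 0, 1, 0]

path = [2, 0, 1, 0]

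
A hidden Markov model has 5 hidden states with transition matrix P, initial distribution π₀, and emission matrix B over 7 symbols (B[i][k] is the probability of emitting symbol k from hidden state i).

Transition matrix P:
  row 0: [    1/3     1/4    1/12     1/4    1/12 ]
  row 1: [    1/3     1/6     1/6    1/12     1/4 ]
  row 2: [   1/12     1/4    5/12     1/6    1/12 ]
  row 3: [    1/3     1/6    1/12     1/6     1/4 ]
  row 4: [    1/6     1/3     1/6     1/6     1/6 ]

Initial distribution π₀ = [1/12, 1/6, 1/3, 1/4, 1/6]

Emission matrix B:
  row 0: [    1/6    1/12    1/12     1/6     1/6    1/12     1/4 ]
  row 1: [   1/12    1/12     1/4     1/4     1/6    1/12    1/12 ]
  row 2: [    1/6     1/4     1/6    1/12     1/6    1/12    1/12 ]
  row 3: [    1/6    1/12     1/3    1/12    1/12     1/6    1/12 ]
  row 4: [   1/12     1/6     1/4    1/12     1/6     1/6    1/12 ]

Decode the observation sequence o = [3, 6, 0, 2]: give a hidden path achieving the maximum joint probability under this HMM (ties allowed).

path = [1, 0, 0, 3]

t=0: δ = [1.389e-02, 4.167e-02, 2.778e-02, 2.083e-02, 1.389e-02]  (obs o_0=3)
t=1: δ = [3.472e-03, 5.787e-04, 9.645e-04, 3.858e-04, 8.681e-04]  ψ = [1, 1, 2, 2, 1]  (obs o_1=6)
t=2: δ = [1.929e-04, 7.234e-05, 6.698e-05, 1.447e-04, 2.411e-05]  ψ = [0, 0, 2, 0, 0]  (obs o_2=0)
t=3: δ = [5.358e-06, 1.206e-05, 4.651e-06, 1.608e-05, 9.042e-06]  ψ = [0, 0, 2, 0, 3]  (obs o_3=2)
backtrack: best end state = 3; path = [1, 0, 0, 3]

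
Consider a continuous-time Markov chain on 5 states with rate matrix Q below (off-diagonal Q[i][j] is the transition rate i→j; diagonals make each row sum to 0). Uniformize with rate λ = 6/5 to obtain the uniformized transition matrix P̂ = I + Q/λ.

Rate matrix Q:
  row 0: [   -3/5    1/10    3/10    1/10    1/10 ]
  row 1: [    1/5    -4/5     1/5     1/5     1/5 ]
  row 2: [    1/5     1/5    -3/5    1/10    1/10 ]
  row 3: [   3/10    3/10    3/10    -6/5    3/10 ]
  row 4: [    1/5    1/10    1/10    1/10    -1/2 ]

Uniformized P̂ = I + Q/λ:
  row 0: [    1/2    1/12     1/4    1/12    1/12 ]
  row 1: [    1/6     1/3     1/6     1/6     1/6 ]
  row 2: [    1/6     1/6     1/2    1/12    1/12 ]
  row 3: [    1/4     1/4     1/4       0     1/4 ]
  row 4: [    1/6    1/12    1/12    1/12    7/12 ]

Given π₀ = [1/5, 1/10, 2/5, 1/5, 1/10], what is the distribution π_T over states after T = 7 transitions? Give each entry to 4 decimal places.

t=0: π = [0.2000, 0.1000, 0.4000, 0.2000, 0.1000]
t=1: π = [0.2500, 0.1750, 0.3250, 0.0750, 0.1750]
t=2: π = [0.2563, 0.1667, 0.2875, 0.0917, 0.1979]
t=3: π = [0.2597, 0.1642, 0.2750, 0.0896, 0.2115]
t=4: π = [0.2607, 0.1622, 0.2698, 0.0896, 0.2177]
t=5: π = [0.2610, 0.1613, 0.2677, 0.0894, 0.2206]
t=6: π = [0.2611, 0.1609, 0.2667, 0.0893, 0.2220]
t=7: π = [0.2612, 0.1607, 0.2663, 0.0893, 0.2226]

π = [0.2612, 0.1607, 0.2663, 0.0893, 0.2226]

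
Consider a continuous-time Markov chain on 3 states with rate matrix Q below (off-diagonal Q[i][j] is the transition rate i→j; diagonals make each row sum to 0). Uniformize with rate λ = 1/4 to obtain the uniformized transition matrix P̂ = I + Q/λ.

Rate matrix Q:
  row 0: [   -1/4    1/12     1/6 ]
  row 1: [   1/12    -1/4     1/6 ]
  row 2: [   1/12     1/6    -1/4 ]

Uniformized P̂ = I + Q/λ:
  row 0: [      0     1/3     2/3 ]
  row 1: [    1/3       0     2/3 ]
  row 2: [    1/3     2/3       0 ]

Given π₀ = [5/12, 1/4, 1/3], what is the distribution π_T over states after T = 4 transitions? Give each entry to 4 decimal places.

t=0: π = [0.4167, 0.2500, 0.3333]
t=1: π = [0.1944, 0.3611, 0.4444]
t=2: π = [0.2685, 0.3611, 0.3704]
t=3: π = [0.2438, 0.3364, 0.4198]
t=4: π = [0.2521, 0.3611, 0.3868]

π = [0.2521, 0.3611, 0.3868]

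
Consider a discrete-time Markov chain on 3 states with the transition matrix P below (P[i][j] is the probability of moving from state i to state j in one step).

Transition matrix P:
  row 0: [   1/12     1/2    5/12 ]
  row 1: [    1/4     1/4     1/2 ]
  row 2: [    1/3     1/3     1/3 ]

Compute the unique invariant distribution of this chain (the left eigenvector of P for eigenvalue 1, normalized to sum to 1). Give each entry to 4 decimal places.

π = [0.2437, 0.3452, 0.4112]

Balance equations π_j = Σ_i π_i·P[i][j]:
  π_0 = 1/12·π_0 + 1/4·π_1 + 1/3·π_2
  π_1 = 1/2·π_0 + 1/4·π_1 + 1/3·π_2
  normalize: π_0 + π_1 + π_2 = 1
Solving the linear system gives exactly π = [48/197, 68/197, 81/197].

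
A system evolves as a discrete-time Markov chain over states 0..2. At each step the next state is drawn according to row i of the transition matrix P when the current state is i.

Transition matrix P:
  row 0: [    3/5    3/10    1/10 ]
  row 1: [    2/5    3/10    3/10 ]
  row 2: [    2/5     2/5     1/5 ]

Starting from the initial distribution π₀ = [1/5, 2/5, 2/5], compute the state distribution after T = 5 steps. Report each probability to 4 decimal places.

π = [0.4999, 0.3182, 0.1819]

t=0: π = [0.2000, 0.4000, 0.4000]
t=1: π = [0.4400, 0.3400, 0.2200]
t=2: π = [0.4880, 0.3220, 0.1900]
t=3: π = [0.4976, 0.3190, 0.1834]
t=4: π = [0.4995, 0.3183, 0.1821]
t=5: π = [0.4999, 0.3182, 0.1819]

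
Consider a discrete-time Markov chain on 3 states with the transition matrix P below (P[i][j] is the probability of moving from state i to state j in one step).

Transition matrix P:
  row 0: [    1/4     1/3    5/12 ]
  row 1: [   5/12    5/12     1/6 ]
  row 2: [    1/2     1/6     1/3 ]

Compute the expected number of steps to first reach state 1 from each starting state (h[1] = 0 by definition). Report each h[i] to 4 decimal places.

h = [3.7143, 0.0000, 4.2857]

First-step conditioning: h[1] = 0; for i ≠ 1, h[i] = 1 + Σ_k P[i][k]·h[k].
  h[0] = 1 + 1/4·h[0] + 5/12·h[2]
  h[2] = 1 + 1/2·h[0] + 1/3·h[2]
Solving the 2×2 linear system over states ≠ 1 gives exactly h = [26/7, 0, 30/7] (h[1] = 0 is the target).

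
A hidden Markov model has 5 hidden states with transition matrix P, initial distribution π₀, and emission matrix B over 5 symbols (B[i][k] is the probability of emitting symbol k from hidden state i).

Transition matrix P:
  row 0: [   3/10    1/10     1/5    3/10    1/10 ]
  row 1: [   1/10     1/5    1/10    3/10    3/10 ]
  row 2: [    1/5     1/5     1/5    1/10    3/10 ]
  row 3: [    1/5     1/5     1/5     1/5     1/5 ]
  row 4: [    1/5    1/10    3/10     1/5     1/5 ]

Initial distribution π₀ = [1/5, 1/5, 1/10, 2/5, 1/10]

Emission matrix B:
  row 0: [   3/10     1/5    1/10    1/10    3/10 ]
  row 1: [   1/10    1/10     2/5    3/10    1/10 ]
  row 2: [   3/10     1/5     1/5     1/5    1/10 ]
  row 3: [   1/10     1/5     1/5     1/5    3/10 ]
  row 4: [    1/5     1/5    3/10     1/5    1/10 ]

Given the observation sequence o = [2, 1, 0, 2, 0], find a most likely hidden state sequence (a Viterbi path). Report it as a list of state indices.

path = [1, 4, 2, 4, 2]

t=0: δ = [2.000e-02, 8.000e-02, 2.000e-02, 8.000e-02, 3.000e-02]  (obs o_0=2)
t=1: δ = [3.200e-03, 1.600e-03, 3.200e-03, 4.800e-03, 4.800e-03]  ψ = [3, 1, 3, 1, 1]  (obs o_1=1)
t=2: δ = [2.880e-04, 9.600e-05, 4.320e-04, 9.600e-05, 1.920e-04]  ψ = [0, 3, 4, 0, 2]  (obs o_2=0)
t=3: δ = [8.640e-06, 3.456e-05, 1.728e-05, 1.728e-05, 3.888e-05]  ψ = [0, 2, 2, 0, 2]  (obs o_3=2)
t=4: δ = [2.333e-06, 6.912e-07, 3.499e-06, 1.037e-06, 2.074e-06]  ψ = [4, 1, 4, 1, 1]  (obs o_4=0)
backtrack: best end state = 2; path = [1, 4, 2, 4, 2]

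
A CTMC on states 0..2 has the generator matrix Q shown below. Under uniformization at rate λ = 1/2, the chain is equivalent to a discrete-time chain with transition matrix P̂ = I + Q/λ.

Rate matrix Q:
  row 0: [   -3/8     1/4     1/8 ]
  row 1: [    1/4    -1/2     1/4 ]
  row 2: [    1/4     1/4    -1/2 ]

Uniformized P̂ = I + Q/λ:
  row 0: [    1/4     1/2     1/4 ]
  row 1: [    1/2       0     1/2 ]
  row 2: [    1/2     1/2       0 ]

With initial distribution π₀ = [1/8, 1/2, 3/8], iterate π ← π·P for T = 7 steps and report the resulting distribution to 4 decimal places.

π = [0.4000, 0.3320, 0.2680]

t=0: π = [0.1250, 0.5000, 0.3750]
t=1: π = [0.4688, 0.2500, 0.2813]
t=2: π = [0.3828, 0.3750, 0.2422]
t=3: π = [0.4043, 0.3125, 0.2832]
t=4: π = [0.3989, 0.3438, 0.2573]
t=5: π = [0.4003, 0.3281, 0.2716]
t=6: π = [0.3999, 0.3359, 0.2641]
t=7: π = [0.4000, 0.3320, 0.2680]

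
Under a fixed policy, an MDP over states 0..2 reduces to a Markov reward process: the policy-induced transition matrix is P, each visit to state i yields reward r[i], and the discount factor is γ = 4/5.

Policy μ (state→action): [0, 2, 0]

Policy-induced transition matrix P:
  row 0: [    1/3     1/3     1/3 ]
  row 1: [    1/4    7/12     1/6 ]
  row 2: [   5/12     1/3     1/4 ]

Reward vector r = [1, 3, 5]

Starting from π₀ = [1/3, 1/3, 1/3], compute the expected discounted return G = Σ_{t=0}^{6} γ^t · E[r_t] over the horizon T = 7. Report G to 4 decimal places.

t=0: π = [0.3333, 0.3333, 0.3333], E[r] = 3.0000, γ^t·E[r] = 3.000000, running G = 3.000000
t=1: π = [0.3333, 0.4167, 0.2500], E[r] = 2.8333, γ^t·E[r] = 2.266667, running G = 5.266667
t=2: π = [0.3194, 0.4375, 0.2431], E[r] = 2.8472, γ^t·E[r] = 1.822222, running G = 7.088889
t=3: π = [0.3171, 0.4427, 0.2402], E[r] = 2.8461, γ^t·E[r] = 1.457185, running G = 8.546074
t=4: π = [0.3165, 0.4440, 0.2395], E[r] = 2.8462, γ^t·E[r] = 1.165788, running G = 9.711862
t=5: π = [0.3163, 0.4443, 0.2394], E[r] = 2.8462, γ^t·E[r] = 0.932627, running G = 10.644489
t=6: π = [0.3163, 0.4444, 0.2393], E[r] = 2.8462, γ^t·E[r] = 0.746102, running G = 11.390591

G = 11.3906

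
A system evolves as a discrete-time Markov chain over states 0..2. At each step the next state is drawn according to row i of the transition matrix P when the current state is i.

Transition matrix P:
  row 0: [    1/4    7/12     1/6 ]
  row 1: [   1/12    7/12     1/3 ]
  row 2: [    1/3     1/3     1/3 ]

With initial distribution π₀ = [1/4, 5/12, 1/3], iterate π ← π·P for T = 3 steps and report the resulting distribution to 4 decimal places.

π = [0.1898, 0.5087, 0.3015]

t=0: π = [0.2500, 0.4167, 0.3333]
t=1: π = [0.2083, 0.5000, 0.2917]
t=2: π = [0.1910, 0.5104, 0.2986]
t=3: π = [0.1898, 0.5087, 0.3015]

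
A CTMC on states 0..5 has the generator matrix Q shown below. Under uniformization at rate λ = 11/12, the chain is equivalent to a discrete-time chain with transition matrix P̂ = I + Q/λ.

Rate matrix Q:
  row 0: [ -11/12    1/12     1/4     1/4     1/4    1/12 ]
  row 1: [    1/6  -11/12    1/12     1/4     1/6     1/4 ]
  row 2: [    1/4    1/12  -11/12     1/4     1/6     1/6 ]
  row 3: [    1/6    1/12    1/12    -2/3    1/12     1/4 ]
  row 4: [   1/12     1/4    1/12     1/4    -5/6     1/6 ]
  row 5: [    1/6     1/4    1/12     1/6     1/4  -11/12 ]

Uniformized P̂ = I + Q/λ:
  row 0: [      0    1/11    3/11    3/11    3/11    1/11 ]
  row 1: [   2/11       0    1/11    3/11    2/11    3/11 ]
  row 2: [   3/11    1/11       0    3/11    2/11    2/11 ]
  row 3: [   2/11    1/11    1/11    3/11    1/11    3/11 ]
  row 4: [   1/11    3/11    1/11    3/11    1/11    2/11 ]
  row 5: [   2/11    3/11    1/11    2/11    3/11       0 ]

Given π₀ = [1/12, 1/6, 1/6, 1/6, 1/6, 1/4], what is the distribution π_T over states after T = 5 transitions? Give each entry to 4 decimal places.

t=0: π = [0.0833, 0.1667, 0.1667, 0.1667, 0.1667, 0.2500]
t=1: π = [0.1667, 0.1515, 0.0909, 0.2500, 0.1818, 0.1591]
t=2: π = [0.1433, 0.1391, 0.1129, 0.2583, 0.1722, 0.1742]
t=3: π = [0.1504, 0.1412, 0.1067, 0.2569, 0.1716, 0.1732]
t=4: π = [0.1486, 0.1408, 0.1086, 0.2570, 0.1723, 0.1728]
t=5: π = [0.1490, 0.1409, 0.1081, 0.2570, 0.1720, 0.1730]

π = [0.1490, 0.1409, 0.1081, 0.2570, 0.1720, 0.1730]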